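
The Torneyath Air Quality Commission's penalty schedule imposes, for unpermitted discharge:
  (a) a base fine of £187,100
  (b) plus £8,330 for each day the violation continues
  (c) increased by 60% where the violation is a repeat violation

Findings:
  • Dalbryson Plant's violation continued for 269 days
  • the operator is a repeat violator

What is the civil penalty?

Per-day component: 269 × £8,330 = £2,240,770
Base plus per-day: £187,100 + £2,240,770 = £2,427,870
Enhancement: 60% of £2,427,870 = £1,456,722
Enhanced fine: £2,427,870 + £1,456,722 = £3,884,592

£3,884,592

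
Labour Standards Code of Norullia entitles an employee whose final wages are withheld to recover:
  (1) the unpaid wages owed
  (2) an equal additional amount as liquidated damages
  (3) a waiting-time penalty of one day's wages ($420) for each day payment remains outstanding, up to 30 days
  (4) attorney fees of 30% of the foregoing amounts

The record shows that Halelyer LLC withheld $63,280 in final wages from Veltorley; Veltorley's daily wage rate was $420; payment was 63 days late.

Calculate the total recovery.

Liquidated damages (equal amount): $63,280
Penalty days: min(63, 30) = 30
Waiting-time penalty: 30 × $420 = $12,600
Subtotal: $63,280 + $63,280 + $12,600 = $139,160
Attorney fees: 30% of $139,160 = $41,748
Total award: $139,160 + $41,748 = $180,908

$180,908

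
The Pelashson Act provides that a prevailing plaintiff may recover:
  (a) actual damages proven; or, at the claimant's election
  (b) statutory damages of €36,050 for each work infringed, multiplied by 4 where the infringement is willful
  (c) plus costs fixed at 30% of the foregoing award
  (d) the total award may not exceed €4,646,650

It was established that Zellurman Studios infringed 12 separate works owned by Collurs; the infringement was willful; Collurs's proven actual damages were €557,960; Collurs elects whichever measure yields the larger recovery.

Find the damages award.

€2,249,520

Statutory damages: 12 × €36,050 = €432,600
Multiplied by 4: 4 × €432,600 = €1,730,400
Greater of actual damages (€557,960) or enhanced statutory damages (€1,730,400): €1,730,400
Costs: 30% of €1,730,400 = €519,120
Award plus costs: €1,730,400 + €519,120 = €2,249,520
Cap at €4,646,650: €2,249,520 is within the cap, no reduction.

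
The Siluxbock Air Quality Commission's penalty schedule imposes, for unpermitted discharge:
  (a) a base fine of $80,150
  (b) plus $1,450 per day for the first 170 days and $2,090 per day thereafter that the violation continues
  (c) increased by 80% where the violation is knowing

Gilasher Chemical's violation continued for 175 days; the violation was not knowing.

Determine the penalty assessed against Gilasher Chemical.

Civil penalty: $337,100

First 170 days: 170 × $1,450 = $246,500
Remaining days: (175 − 170) × $2,090 = $10,450
Per-day component: $246,500 + $10,450 = $256,950
Base plus per-day: $80,150 + $256,950 = $337,100
The violation was not knowing: no 80% increase.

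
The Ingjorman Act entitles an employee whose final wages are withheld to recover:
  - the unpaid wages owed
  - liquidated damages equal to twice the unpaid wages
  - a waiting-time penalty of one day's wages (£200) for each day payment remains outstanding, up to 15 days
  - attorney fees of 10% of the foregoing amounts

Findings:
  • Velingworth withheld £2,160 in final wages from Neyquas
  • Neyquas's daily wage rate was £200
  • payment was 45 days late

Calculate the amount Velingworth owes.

Total award: £10,428

Doubled: 2 × £2,160 = £4,320
Penalty days: min(45, 15) = 15
Waiting-time penalty: 15 × £200 = £3,000
Subtotal: £2,160 + £4,320 + £3,000 = £9,480
Attorney fees: 10% of £9,480 = £948
Total award: £9,480 + £948 = £10,428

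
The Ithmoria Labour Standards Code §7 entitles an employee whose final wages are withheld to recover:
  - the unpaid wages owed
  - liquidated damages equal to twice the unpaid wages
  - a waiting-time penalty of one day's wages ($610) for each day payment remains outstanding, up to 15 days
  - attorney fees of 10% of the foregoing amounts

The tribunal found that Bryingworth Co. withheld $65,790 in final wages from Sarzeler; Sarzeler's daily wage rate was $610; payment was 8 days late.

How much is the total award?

Total award: $222,475

Doubled: 2 × $65,790 = $131,580
Penalty days: min(8, 15) = 8
Waiting-time penalty: 8 × $610 = $4,880
Subtotal: $65,790 + $131,580 + $4,880 = $202,250
Attorney fees: 10% of $202,250 = $20,225
Total award: $202,250 + $20,225 = $222,475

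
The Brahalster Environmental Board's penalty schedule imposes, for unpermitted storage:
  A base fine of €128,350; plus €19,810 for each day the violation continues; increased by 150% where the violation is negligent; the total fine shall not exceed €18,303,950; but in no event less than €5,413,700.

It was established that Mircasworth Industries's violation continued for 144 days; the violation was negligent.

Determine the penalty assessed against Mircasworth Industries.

€7,452,475

Per-day component: 144 × €19,810 = €2,852,640
Base plus per-day: €128,350 + €2,852,640 = €2,980,990
Enhancement: 150% of €2,980,990 = €4,471,485
Enhanced fine: €2,980,990 + €4,471,485 = €7,452,475
Cap at €18,303,950: €7,452,475 is within the cap, no reduction.
Minimum €5,413,700: €7,452,475 meets the minimum, no increase.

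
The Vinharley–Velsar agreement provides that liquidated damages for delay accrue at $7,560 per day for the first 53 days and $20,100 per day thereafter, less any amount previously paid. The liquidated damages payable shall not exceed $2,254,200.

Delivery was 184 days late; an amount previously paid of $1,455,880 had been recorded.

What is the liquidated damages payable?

First 53 days: 53 × $7,560 = $400,680
Remaining days: (184 − 53) × $20,100 = $2,633,100
Accrued per-day damages: $400,680 + $2,633,100 = $3,033,780
Less amount previously paid: $3,033,780 − $1,455,880 = $1,577,900
Cap at $2,254,200: $1,577,900 is within the cap, no reduction.

$1,577,900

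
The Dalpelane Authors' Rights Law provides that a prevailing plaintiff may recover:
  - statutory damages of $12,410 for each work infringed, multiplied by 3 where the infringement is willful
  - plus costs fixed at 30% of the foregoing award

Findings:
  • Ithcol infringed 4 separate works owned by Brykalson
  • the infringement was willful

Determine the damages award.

$193,596

Statutory damages: 4 × $12,410 = $49,640
Trebled: 3 × $49,640 = $148,920
Costs: 30% of $148,920 = $44,676
Award plus costs: $148,920 + $44,676 = $193,596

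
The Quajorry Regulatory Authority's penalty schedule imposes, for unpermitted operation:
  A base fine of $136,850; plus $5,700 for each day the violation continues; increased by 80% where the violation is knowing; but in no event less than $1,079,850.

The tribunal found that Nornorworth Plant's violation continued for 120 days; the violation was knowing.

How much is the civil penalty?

Civil penalty: $1,477,530

Per-day component: 120 × $5,700 = $684,000
Base plus per-day: $136,850 + $684,000 = $820,850
Enhancement: 80% of $820,850 = $656,680
Enhanced fine: $820,850 + $656,680 = $1,477,530
Minimum $1,079,850: $1,477,530 meets the minimum, no increase.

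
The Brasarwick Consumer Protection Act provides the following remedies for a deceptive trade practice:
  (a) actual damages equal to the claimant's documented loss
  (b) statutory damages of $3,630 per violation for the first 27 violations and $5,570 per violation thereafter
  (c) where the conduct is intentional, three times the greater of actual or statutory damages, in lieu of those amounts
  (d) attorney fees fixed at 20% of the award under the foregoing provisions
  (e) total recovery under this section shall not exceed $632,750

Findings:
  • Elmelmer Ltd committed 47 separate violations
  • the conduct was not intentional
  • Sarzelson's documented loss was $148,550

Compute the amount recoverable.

$429,552

First 27 violations: 27 × $3,630 = $98,010
Remaining violations: (47 − 27) × $5,570 = $111,400
Statutory damages: $98,010 + $111,400 = $209,410
Conduct not intentional: the in-lieu enhancement does not apply.
Actual plus statutory damages: $148,550 + $209,410 = $357,960
Attorney fees: 20% of $357,960 = $71,592
Total before cap: $357,960 + $71,592 = $429,552
Cap at $632,750: $429,552 is within the cap, no reduction.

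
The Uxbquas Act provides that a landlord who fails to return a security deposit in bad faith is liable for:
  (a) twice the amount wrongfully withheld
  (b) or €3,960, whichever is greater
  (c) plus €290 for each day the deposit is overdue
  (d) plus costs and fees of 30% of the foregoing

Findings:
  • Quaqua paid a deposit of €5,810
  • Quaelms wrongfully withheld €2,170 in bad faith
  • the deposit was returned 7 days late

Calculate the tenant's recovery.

Doubled: 2 × €2,170 = €4,340
Minimum €3,960: €4,340 meets the minimum, no increase.
Late-return penalty: 7 × €290 = €2,030
Damages plus late penalty: €4,340 + €2,030 = €6,370
Costs and fees: 30% of €6,370 = €1,911
Total recovery: €6,370 + €1,911 = €8,281

€8,281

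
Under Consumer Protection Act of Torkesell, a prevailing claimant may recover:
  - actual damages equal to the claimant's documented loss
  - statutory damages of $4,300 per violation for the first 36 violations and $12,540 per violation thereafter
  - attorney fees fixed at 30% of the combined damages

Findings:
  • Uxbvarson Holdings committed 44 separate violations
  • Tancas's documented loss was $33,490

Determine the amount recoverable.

$375,193

First 36 violations: 36 × $4,300 = $154,800
Remaining violations: (44 − 36) × $12,540 = $100,320
Statutory damages: $154,800 + $100,320 = $255,120
Combined damages: $33,490 + $255,120 = $288,610
Attorney fees: 30% of $288,610 = $86,583
Total recovery: $288,610 + $86,583 = $375,193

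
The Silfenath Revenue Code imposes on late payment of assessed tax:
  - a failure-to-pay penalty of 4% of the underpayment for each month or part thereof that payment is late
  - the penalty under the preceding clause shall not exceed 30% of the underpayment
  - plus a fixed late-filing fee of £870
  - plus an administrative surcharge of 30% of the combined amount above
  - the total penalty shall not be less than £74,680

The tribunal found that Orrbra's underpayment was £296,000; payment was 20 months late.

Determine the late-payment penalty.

£116,571

Accrued rate: 4% × 20 = 80%, capped at 30% → 30%
Failure-to-pay penalty: 30% of £296,000 = £88,800
Penalty before surcharge: £88,800 + £870 = £89,670
Administrative surcharge: 30% of £89,670 = £26,901
Total penalty: £89,670 + £26,901 = £116,571
Minimum £74,680: £116,571 meets the minimum, no increase.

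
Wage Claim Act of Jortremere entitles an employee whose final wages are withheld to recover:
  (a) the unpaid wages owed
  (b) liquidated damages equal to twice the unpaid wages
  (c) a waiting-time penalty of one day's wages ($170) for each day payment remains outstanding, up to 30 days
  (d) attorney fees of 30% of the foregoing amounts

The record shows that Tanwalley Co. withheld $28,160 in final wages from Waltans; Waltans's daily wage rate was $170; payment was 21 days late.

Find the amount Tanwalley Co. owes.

Total award: $114,465

Doubled: 2 × $28,160 = $56,320
Penalty days: min(21, 30) = 21
Waiting-time penalty: 21 × $170 = $3,570
Subtotal: $28,160 + $56,320 + $3,570 = $88,050
Attorney fees: 30% of $88,050 = $26,415
Total award: $88,050 + $26,415 = $114,465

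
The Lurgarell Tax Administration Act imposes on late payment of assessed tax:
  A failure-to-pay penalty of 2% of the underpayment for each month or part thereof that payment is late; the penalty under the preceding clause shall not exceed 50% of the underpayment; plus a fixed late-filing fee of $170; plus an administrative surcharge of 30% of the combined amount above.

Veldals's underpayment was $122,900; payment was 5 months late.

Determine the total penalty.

Penalty: $16,198

Accrued rate: 2% × 5 = 10%, capped at 50% → 10%
Failure-to-pay penalty: 10% of $122,900 = $12,290
Penalty before surcharge: $12,290 + $170 = $12,460
Administrative surcharge: 30% of $12,460 = $3,738
Total penalty: $12,460 + $3,738 = $16,198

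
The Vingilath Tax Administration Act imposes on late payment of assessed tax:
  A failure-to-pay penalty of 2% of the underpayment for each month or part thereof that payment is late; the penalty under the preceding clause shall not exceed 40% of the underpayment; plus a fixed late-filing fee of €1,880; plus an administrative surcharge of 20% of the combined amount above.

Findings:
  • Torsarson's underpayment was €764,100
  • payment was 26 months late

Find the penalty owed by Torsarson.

Accrued rate: 2% × 26 = 52%, capped at 40% → 40%
Failure-to-pay penalty: 40% of €764,100 = €305,640
Penalty before surcharge: €305,640 + €1,880 = €307,520
Administrative surcharge: 20% of €307,520 = €61,504
Total penalty: €307,520 + €61,504 = €369,024

€369,024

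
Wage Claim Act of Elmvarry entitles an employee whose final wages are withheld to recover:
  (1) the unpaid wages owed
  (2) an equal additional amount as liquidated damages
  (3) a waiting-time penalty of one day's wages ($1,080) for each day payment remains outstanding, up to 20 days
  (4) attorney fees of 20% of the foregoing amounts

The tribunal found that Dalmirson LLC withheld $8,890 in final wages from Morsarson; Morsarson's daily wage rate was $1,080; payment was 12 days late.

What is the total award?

$36,888

Liquidated damages (equal amount): $8,890
Penalty days: min(12, 20) = 12
Waiting-time penalty: 12 × $1,080 = $12,960
Subtotal: $8,890 + $8,890 + $12,960 = $30,740
Attorney fees: 20% of $30,740 = $6,148
Total award: $30,740 + $6,148 = $36,888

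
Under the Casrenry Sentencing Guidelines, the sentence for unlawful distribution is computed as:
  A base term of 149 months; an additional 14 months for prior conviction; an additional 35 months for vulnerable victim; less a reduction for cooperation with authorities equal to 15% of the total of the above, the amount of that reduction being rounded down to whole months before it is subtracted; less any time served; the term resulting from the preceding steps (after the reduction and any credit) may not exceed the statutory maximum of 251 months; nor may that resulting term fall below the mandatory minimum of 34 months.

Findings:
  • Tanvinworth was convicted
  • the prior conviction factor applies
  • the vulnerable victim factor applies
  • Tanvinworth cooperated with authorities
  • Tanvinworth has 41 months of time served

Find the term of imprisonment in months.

128 months

Prior conviction enhancement: +14 months
Vulnerable victim enhancement: +35 months
Adjusted term: 149 months + 14 months + 35 months = 198 months
Cooperation with authorities reduction: 15% of 198 months = 29 months (rounded down)
After reduction: 198 − 29 = 169 months
Less time served: 169 months − 41 months = 128 months
Cap at 251 months: 128 months is within the cap, no reduction.
Minimum 34 months: 128 months meets the minimum, no increase.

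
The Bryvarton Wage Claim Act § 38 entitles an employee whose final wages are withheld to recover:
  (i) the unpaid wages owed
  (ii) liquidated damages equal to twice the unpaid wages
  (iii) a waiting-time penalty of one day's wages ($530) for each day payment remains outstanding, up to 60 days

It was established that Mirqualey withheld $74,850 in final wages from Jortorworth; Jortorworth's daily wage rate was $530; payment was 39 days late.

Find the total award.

$245,220

Doubled: 2 × $74,850 = $149,700
Penalty days: min(39, 60) = 39
Waiting-time penalty: 39 × $530 = $20,670
Total award: $74,850 + $149,700 + $20,670 = $245,220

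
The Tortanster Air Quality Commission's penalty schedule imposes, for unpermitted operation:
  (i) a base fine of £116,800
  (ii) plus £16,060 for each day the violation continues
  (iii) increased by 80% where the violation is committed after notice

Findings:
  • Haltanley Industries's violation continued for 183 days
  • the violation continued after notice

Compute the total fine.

£5,500,404

Per-day component: 183 × £16,060 = £2,938,980
Base plus per-day: £116,800 + £2,938,980 = £3,055,780
Enhancement: 80% of £3,055,780 = £2,444,624
Enhanced fine: £3,055,780 + £2,444,624 = £5,500,404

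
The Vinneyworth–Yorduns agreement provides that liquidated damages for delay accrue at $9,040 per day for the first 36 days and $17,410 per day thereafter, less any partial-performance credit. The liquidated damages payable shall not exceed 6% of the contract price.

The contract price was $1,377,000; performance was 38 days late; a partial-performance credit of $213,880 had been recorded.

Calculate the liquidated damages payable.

$82,620

First 36 days: 36 × $9,040 = $325,440
Remaining days: (38 − 36) × $17,410 = $34,820
Accrued per-day damages: $325,440 + $34,820 = $360,260
Less partial-performance credit: $360,260 − $213,880 = $146,380
Cap: 6% of $1,377,000 = $82,620
Cap at $82,620: $146,380 exceeds the cap → $82,620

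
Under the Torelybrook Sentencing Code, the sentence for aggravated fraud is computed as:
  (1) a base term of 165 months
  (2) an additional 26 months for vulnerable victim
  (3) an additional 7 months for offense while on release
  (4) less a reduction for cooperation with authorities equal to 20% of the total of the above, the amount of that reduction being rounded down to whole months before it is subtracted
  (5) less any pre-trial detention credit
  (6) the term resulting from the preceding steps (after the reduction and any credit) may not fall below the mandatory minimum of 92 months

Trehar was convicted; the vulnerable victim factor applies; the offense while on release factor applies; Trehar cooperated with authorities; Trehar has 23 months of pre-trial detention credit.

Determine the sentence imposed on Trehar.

136 months

Vulnerable victim enhancement: +26 months
Offense while on release enhancement: +7 months
Adjusted term: 165 months + 26 months + 7 months = 198 months
Cooperation with authorities reduction: 20% of 198 months = 39 months (rounded down)
After reduction: 198 − 39 = 159 months
Less pre-trial detention credit: 159 months − 23 months = 136 months
Minimum 92 months: 136 months meets the minimum, no increase.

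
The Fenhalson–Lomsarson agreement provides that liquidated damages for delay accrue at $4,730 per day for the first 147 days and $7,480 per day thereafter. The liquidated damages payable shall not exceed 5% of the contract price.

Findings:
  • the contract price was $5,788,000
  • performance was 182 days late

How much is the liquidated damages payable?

$289,400

First 147 days: 147 × $4,730 = $695,310
Remaining days: (182 − 147) × $7,480 = $261,800
Accrued per-day damages: $695,310 + $261,800 = $957,110
Cap: 5% of $5,788,000 = $289,400
Cap at $289,400: $957,110 exceeds the cap → $289,400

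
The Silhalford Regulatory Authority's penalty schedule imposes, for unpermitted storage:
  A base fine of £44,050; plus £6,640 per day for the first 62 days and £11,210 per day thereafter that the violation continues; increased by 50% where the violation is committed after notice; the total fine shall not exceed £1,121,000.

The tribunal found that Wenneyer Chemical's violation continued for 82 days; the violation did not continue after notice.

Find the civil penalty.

First 62 days: 62 × £6,640 = £411,680
Remaining days: (82 − 62) × £11,210 = £224,200
Per-day component: £411,680 + £224,200 = £635,880
Base plus per-day: £44,050 + £635,880 = £679,930
The violation did not continue after notice: no 50% increase.
Cap at £1,121,000: £679,930 is within the cap, no reduction.

£679,930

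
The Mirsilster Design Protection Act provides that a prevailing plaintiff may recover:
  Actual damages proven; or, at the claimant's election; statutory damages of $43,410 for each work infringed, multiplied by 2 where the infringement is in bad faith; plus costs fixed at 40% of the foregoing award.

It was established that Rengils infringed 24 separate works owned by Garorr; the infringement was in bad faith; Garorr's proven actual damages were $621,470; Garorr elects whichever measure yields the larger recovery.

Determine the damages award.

Award: $2,917,152

Statutory damages: 24 × $43,410 = $1,041,840
Doubled: 2 × $1,041,840 = $2,083,680
Greater of actual damages ($621,470) or enhanced statutory damages ($2,083,680): $2,083,680
Costs: 40% of $2,083,680 = $833,472
Award plus costs: $2,083,680 + $833,472 = $2,917,152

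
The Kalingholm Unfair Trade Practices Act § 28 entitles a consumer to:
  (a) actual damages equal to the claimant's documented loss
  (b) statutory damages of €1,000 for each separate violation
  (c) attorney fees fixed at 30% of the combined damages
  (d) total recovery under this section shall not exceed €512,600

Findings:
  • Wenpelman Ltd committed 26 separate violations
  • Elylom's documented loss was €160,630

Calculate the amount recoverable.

Statutory damages: 26 × €1,000 = €26,000
Combined damages: €160,630 + €26,000 = €186,630
Attorney fees: 30% of €186,630 = €55,989
Total before cap: €186,630 + €55,989 = €242,619
Cap at €512,600: €242,619 is within the cap, no reduction.

€242,619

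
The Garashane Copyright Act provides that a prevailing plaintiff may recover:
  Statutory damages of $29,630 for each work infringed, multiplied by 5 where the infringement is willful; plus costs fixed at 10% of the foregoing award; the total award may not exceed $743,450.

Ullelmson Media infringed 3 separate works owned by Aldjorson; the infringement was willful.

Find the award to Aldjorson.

Award: $488,895

Statutory damages: 3 × $29,630 = $88,890
Multiplied by 5: 5 × $88,890 = $444,450
Costs: 10% of $444,450 = $44,445
Award plus costs: $444,450 + $44,445 = $488,895
Cap at $743,450: $488,895 is within the cap, no reduction.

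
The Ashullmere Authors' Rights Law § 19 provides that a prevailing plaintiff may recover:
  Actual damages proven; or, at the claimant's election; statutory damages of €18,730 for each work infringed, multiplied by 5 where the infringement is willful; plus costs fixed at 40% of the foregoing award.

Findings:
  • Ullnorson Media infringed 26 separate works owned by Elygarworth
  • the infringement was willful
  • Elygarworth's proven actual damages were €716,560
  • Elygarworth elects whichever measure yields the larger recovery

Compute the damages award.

€3,408,860

Statutory damages: 26 × €18,730 = €486,980
Multiplied by 5: 5 × €486,980 = €2,434,900
Greater of actual damages (€716,560) or enhanced statutory damages (€2,434,900): €2,434,900
Costs: 40% of €2,434,900 = €973,960
Award plus costs: €2,434,900 + €973,960 = €3,408,860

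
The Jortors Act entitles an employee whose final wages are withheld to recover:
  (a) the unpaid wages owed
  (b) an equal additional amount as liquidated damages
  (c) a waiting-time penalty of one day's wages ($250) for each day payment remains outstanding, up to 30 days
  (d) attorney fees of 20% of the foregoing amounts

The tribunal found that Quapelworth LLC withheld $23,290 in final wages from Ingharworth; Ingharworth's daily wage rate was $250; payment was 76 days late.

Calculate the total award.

$64,896

Liquidated damages (equal amount): $23,290
Penalty days: min(76, 30) = 30
Waiting-time penalty: 30 × $250 = $7,500
Subtotal: $23,290 + $23,290 + $7,500 = $54,080
Attorney fees: 20% of $54,080 = $10,816
Total award: $54,080 + $10,816 = $64,896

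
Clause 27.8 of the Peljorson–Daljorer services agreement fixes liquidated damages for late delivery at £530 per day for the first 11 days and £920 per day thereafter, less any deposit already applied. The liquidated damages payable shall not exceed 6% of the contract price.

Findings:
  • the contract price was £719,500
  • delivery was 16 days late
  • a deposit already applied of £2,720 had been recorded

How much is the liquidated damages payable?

First 11 days: 11 × £530 = £5,830
Remaining days: (16 − 11) × £920 = £4,600
Accrued per-day damages: £5,830 + £4,600 = £10,430
Less deposit already applied: £10,430 − £2,720 = £7,710
Cap: 6% of £719,500 = £43,170
Cap at £43,170: £7,710 is within the cap, no reduction.

Liquidated damages: £7,710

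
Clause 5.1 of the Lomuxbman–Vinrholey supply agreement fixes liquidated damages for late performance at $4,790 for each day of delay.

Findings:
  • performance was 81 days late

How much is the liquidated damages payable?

$387,990

Per-day damages: 81 × $4,790 = $387,990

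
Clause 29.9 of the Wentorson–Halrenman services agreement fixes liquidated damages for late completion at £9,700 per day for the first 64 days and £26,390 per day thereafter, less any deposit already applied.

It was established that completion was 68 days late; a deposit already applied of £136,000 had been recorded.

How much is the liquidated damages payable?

First 64 days: 64 × £9,700 = £620,800
Remaining days: (68 − 64) × £26,390 = £105,560
Accrued per-day damages: £620,800 + £105,560 = £726,360
Less deposit already applied: £726,360 − £136,000 = £590,360

£590,360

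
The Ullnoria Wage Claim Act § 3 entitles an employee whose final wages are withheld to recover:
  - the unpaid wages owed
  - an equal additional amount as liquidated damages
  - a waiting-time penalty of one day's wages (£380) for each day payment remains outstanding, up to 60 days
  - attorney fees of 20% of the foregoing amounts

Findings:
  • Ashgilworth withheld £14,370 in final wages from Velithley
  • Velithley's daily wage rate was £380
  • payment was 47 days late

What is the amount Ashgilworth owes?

£55,920

Liquidated damages (equal amount): £14,370
Penalty days: min(47, 60) = 47
Waiting-time penalty: 47 × £380 = £17,860
Subtotal: £14,370 + £14,370 + £17,860 = £46,600
Attorney fees: 20% of £46,600 = £9,320
Total award: £46,600 + £9,320 = £55,920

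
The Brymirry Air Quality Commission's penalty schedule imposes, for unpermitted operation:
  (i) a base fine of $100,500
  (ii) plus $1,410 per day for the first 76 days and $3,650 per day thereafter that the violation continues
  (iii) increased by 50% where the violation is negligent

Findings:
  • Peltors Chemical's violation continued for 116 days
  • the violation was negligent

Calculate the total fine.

First 76 days: 76 × $1,410 = $107,160
Remaining days: (116 − 76) × $3,650 = $146,000
Per-day component: $107,160 + $146,000 = $253,160
Base plus per-day: $100,500 + $253,160 = $353,660
Enhancement: 50% of $353,660 = $176,830
Enhanced fine: $353,660 + $176,830 = $530,490

$530,490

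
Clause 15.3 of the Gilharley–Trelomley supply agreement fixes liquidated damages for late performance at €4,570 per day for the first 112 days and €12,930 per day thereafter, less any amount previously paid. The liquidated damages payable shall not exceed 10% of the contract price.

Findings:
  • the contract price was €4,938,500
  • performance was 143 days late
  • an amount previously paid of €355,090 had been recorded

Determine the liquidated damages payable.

€493,850

First 112 days: 112 × €4,570 = €511,840
Remaining days: (143 − 112) × €12,930 = €400,830
Accrued per-day damages: €511,840 + €400,830 = €912,670
Less amount previously paid: €912,670 − €355,090 = €557,580
Cap: 10% of €4,938,500 = €493,850
Cap at €493,850: €557,580 exceeds the cap → €493,850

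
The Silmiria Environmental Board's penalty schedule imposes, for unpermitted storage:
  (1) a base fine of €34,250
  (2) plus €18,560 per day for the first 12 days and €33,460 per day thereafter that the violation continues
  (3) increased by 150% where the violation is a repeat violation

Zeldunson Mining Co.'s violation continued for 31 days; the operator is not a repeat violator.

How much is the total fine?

€892,710

First 12 days: 12 × €18,560 = €222,720
Remaining days: (31 − 12) × €33,460 = €635,740
Per-day component: €222,720 + €635,740 = €858,460
Base plus per-day: €34,250 + €858,460 = €892,710
The operator is not a repeat violator: no 150% increase.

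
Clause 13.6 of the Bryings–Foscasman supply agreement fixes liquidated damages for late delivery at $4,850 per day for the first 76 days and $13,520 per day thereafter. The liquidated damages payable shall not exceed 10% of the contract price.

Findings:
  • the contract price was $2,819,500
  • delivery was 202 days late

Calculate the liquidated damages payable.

$281,950

First 76 days: 76 × $4,850 = $368,600
Remaining days: (202 − 76) × $13,520 = $1,703,520
Accrued per-day damages: $368,600 + $1,703,520 = $2,072,120
Cap: 10% of $2,819,500 = $281,950
Cap at $281,950: $2,072,120 exceeds the cap → $281,950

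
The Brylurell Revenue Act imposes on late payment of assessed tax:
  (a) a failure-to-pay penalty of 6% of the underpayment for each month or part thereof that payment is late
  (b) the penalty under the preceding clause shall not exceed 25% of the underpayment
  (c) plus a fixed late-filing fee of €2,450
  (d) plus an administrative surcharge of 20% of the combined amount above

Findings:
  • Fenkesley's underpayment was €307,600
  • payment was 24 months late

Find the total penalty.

€95,220

Accrued rate: 6% × 24 = 144%, capped at 25% → 25%
Failure-to-pay penalty: 25% of €307,600 = €76,900
Penalty before surcharge: €76,900 + €2,450 = €79,350
Administrative surcharge: 20% of €79,350 = €15,870
Total penalty: €79,350 + €15,870 = €95,220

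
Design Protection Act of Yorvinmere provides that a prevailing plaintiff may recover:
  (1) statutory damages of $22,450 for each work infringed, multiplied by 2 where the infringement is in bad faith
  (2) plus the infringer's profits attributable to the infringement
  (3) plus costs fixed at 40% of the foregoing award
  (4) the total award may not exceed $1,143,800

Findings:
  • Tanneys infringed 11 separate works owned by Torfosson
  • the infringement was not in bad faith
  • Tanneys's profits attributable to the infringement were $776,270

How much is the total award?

$1,143,800

Statutory damages: 11 × $22,450 = $246,950
Infringement not in bad faith: no ×2 enhancement.
Combined award: $246,950 + $776,270 = $1,023,220
Costs: 40% of $1,023,220 = $409,288
Award plus costs: $1,023,220 + $409,288 = $1,432,508
Cap at $1,143,800: $1,432,508 exceeds the cap → $1,143,800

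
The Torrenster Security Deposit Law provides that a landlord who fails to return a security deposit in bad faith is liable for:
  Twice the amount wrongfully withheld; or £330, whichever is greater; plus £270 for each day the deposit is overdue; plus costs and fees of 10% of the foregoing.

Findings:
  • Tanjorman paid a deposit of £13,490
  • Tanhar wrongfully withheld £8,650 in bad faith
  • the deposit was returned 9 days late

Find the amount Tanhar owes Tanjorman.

Doubled: 2 × £8,650 = £17,300
Minimum £330: £17,300 meets the minimum, no increase.
Late-return penalty: 9 × £270 = £2,430
Damages plus late penalty: £17,300 + £2,430 = £19,730
Costs and fees: 10% of £19,730 = £1,973
Total recovery: £19,730 + £1,973 = £21,703

£21,703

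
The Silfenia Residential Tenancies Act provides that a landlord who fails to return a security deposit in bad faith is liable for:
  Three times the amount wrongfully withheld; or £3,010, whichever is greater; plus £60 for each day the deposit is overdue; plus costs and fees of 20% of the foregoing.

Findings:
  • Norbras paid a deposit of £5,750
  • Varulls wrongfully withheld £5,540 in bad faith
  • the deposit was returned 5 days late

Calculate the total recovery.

£20,304

Trebled: 3 × £5,540 = £16,620
Minimum £3,010: £16,620 meets the minimum, no increase.
Late-return penalty: 5 × £60 = £300
Damages plus late penalty: £16,620 + £300 = £16,920
Costs and fees: 20% of £16,920 = £3,384
Total recovery: £16,920 + £3,384 = £20,304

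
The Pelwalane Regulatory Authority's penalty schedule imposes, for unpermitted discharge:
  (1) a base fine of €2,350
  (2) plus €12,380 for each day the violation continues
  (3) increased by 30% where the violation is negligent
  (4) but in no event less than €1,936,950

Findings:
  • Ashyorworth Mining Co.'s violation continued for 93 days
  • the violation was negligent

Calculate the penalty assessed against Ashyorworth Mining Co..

€1,936,950

Per-day component: 93 × €12,380 = €1,151,340
Base plus per-day: €2,350 + €1,151,340 = €1,153,690
Enhancement: 30% of €1,153,690 = €346,107
Enhanced fine: €1,153,690 + €346,107 = €1,499,797
Minimum €1,936,950: €1,499,797 is below the minimum → €1,936,950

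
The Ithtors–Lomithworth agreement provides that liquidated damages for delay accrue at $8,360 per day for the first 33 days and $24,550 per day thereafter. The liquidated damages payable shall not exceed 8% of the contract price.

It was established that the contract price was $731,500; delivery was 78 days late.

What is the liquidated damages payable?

Liquidated damages: $58,520

First 33 days: 33 × $8,360 = $275,880
Remaining days: (78 − 33) × $24,550 = $1,104,750
Accrued per-day damages: $275,880 + $1,104,750 = $1,380,630
Cap: 8% of $731,500 = $58,520
Cap at $58,520: $1,380,630 exceeds the cap → $58,520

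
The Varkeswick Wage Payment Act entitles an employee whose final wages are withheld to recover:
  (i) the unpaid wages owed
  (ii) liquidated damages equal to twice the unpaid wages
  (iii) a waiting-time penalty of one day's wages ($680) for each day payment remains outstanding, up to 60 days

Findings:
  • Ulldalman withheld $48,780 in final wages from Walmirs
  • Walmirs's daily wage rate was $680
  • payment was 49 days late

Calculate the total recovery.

Doubled: 2 × $48,780 = $97,560
Penalty days: min(49, 60) = 49
Waiting-time penalty: 49 × $680 = $33,320
Total award: $48,780 + $97,560 + $33,320 = $179,660

$179,660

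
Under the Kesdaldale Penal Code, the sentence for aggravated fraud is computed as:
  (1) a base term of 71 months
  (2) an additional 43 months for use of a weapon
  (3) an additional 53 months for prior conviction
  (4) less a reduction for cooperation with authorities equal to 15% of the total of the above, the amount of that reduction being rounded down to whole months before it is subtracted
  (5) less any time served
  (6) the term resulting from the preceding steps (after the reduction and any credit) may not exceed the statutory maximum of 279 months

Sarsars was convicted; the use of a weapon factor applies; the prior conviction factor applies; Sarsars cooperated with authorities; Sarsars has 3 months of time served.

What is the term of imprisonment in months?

Use of a weapon enhancement: +43 months
Prior conviction enhancement: +53 months
Adjusted term: 71 months + 43 months + 53 months = 167 months
Cooperation with authorities reduction: 15% of 167 months = 25 months (rounded down)
After reduction: 167 − 25 = 142 months
Less time served: 142 months − 3 months = 139 months
Cap at 279 months: 139 months is within the cap, no reduction.

139 months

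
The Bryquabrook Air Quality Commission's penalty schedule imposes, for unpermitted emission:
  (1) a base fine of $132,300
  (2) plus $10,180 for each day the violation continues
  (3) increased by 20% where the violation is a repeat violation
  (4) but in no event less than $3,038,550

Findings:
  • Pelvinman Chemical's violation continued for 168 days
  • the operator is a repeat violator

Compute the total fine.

$3,038,550

Per-day component: 168 × $10,180 = $1,710,240
Base plus per-day: $132,300 + $1,710,240 = $1,842,540
Enhancement: 20% of $1,842,540 = $368,508
Enhanced fine: $1,842,540 + $368,508 = $2,211,048
Minimum $3,038,550: $2,211,048 is below the minimum → $3,038,550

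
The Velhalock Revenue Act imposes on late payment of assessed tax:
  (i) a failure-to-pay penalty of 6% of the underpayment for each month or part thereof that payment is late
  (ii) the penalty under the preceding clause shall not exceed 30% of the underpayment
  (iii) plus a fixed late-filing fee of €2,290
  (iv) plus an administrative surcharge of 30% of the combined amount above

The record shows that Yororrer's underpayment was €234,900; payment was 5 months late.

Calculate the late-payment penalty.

€94,588

Accrued rate: 6% × 5 = 30%, capped at 30% → 30%
Failure-to-pay penalty: 30% of €234,900 = €70,470
Penalty before surcharge: €70,470 + €2,290 = €72,760
Administrative surcharge: 30% of €72,760 = €21,828
Total penalty: €72,760 + €21,828 = €94,588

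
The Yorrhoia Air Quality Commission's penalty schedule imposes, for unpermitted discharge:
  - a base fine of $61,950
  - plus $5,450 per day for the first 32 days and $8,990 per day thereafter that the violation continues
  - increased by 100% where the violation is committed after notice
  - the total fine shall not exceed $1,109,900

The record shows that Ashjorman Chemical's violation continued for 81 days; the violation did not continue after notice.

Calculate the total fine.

$676,860

First 32 days: 32 × $5,450 = $174,400
Remaining days: (81 − 32) × $8,990 = $440,510
Per-day component: $174,400 + $440,510 = $614,910
Base plus per-day: $61,950 + $614,910 = $676,860
The violation did not continue after notice: no 100% increase.
Cap at $1,109,900: $676,860 is within the cap, no reduction.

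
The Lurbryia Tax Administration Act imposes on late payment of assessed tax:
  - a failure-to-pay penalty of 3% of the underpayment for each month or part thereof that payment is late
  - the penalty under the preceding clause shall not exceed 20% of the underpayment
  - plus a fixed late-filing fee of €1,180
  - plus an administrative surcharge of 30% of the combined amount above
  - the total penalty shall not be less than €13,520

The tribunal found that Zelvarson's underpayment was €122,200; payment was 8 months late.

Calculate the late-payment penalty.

Accrued rate: 3% × 8 = 24%, capped at 20% → 20%
Failure-to-pay penalty: 20% of €122,200 = €24,440
Penalty before surcharge: €24,440 + €1,180 = €25,620
Administrative surcharge: 30% of €25,620 = €7,686
Total penalty: €25,620 + €7,686 = €33,306
Minimum €13,520: €33,306 meets the minimum, no increase.

€33,306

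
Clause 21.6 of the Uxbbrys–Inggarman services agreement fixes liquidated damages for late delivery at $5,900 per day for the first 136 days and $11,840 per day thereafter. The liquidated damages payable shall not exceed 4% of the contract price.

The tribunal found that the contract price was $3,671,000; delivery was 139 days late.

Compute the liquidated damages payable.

$146,840

First 136 days: 136 × $5,900 = $802,400
Remaining days: (139 − 136) × $11,840 = $35,520
Accrued per-day damages: $802,400 + $35,520 = $837,920
Cap: 4% of $3,671,000 = $146,840
Cap at $146,840: $837,920 exceeds the cap → $146,840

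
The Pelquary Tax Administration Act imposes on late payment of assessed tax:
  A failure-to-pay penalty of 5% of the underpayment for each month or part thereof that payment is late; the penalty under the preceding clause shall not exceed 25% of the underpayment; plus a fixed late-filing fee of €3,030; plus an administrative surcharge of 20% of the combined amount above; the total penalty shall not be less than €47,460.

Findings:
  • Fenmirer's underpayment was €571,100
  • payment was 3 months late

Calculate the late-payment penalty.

Accrued rate: 5% × 3 = 15%, capped at 25% → 15%
Failure-to-pay penalty: 15% of €571,100 = €85,665
Penalty before surcharge: €85,665 + €3,030 = €88,695
Administrative surcharge: 20% of €88,695 = €17,739
Total penalty: €88,695 + €17,739 = €106,434
Minimum €47,460: €106,434 meets the minimum, no increase.

€106,434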